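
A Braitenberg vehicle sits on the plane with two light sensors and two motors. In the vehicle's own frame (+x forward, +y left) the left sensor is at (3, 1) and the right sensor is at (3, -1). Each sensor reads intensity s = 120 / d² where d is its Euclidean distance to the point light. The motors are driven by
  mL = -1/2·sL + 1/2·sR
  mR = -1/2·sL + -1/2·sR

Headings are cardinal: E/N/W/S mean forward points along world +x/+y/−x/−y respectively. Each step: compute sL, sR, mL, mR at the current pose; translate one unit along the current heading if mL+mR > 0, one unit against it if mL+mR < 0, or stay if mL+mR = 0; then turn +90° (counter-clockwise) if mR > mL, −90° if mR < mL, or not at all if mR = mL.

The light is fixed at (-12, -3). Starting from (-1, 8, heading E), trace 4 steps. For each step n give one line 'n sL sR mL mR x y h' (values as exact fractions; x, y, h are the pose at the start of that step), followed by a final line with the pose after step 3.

0 6/17 15/37 33/1258 -477/1258 -1 8 E
1 24/37 24/29 96/1073 -792/1073 -2 8 S
2 12/17 60/109 -144/1853 -1164/1853 -2 9 W
3 24/65 40/123 -176/7995 -2776/7995 -1 9 N
final -1 8 E

n=0: pose=(-1,8,E); sL=6/17, sR=15/37; mL=33/1258, mR=-477/1258; mL+mR=-6/17 → advance -1; mR−mL=-15/37 → turn -1·90°
n=1: pose=(-2,8,S); sL=24/37, sR=24/29; mL=96/1073, mR=-792/1073; mL+mR=-24/37 → advance -1; mR−mL=-24/29 → turn -1·90°
n=2: pose=(-2,9,W); sL=12/17, sR=60/109; mL=-144/1853, mR=-1164/1853; mL+mR=-12/17 → advance -1; mR−mL=-60/109 → turn -1·90°
n=3: pose=(-1,9,N); sL=24/65, sR=40/123; mL=-176/7995, mR=-2776/7995; mL+mR=-24/65 → advance -1; mR−mL=-40/123 → turn -1·90°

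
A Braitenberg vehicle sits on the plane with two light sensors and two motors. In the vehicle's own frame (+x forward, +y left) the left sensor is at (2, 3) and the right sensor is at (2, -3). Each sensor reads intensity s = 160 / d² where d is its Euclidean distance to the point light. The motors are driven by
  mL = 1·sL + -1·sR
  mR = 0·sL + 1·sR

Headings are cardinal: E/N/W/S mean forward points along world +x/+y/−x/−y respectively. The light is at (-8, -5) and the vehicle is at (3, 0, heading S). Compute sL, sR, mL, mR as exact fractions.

32/41 160/73 -4224/2993 160/73

left sensor world pos  = (6, -2); dL² = 205
right sensor world pos = (0, -2); dR² = 73
sL = 160/205 = 32/41
sR = 160/73 = 160/73
mL = 1·sL + -1·sR = -4224/2993
mR = 0·sL + 1·sR = 160/73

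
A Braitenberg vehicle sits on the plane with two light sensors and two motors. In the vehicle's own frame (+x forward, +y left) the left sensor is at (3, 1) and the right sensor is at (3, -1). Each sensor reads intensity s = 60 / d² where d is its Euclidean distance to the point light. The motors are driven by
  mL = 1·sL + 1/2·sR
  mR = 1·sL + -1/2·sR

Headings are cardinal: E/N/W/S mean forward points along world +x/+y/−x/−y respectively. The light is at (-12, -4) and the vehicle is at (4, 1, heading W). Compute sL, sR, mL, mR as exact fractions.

12/37 12/41 714/1517 270/1517

left sensor world pos  = (1, 0); dL² = 185
right sensor world pos = (1, 2); dR² = 205
sL = 60/185 = 12/37
sR = 60/205 = 12/41
mL = 1·sL + 1/2·sR = 714/1517
mR = 1·sL + -1/2·sR = 270/1517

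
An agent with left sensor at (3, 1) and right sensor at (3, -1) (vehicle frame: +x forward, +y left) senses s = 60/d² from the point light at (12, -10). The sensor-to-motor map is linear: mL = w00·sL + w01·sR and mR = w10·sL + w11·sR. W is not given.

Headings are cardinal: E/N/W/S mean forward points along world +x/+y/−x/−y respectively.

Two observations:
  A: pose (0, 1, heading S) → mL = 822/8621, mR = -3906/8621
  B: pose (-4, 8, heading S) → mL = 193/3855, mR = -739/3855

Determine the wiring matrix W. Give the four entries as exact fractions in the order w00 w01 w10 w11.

obs A: pose=(0,1,S) → sL=12/37, sR=60/233, mL=822/8621, mR=-3906/8621
obs B: pose=(-4,8,S) → sL=2/15, sR=30/257, mL=193/3855, mR=-739/3855
sensor matrix S = [[12/37, 60/233], [2/15, 30/257]]; det S = 7808/2215597
solve [mL_A; mL_B] = S·[w00; w01] and [mR_A; mR_B] = S·[w10; w11]:
  w00 = -1/2, w01 = 1, w10 = -1, w11 = -1/2

-1/2 1 -1 -1/2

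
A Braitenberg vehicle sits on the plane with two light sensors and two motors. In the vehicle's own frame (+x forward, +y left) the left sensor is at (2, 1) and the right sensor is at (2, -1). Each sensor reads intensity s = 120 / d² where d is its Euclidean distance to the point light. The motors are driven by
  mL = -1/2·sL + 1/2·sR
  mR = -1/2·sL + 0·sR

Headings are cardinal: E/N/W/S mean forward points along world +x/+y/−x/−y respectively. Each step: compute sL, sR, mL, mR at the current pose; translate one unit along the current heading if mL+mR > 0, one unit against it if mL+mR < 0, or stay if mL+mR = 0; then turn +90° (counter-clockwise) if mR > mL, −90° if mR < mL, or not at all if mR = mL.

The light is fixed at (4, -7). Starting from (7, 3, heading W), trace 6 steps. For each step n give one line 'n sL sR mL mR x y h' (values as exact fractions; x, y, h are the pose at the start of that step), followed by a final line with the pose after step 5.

n=0: pose=(7,3,W); sL=60/41, sR=60/61; mL=-600/2501, mR=-30/41; mL+mR=-2430/2501 → advance -1; mR−mL=-30/61 → turn -1·90°
n=1: pose=(8,3,N); sL=40/51, sR=120/169; mL=-320/8619, mR=-20/51; mL+mR=-3700/8619 → advance -1; mR−mL=-60/169 → turn -1·90°
n=2: pose=(8,2,E); sL=15/17, sR=6/5; mL=27/170, mR=-15/34; mL+mR=-24/85 → advance -1; mR−mL=-3/5 → turn -1·90°
n=3: pose=(7,2,S); sL=24/13, sR=120/53; mL=144/689, mR=-12/13; mL+mR=-492/689 → advance -1; mR−mL=-60/53 → turn -1·90°
n=4: pose=(7,3,W); sL=60/41, sR=60/61; mL=-600/2501, mR=-30/41; mL+mR=-2430/2501 → advance -1; mR−mL=-30/61 → turn -1·90°
n=5: pose=(8,3,N); sL=40/51, sR=120/169; mL=-320/8619, mR=-20/51; mL+mR=-3700/8619 → advance -1; mR−mL=-60/169 → turn -1·90°

0 60/41 60/61 -600/2501 -30/41 7 3 W
1 40/51 120/169 -320/8619 -20/51 8 3 N
2 15/17 6/5 27/170 -15/34 8 2 E
3 24/13 120/53 144/689 -12/13 7 2 S
4 60/41 60/61 -600/2501 -30/41 7 3 W
5 40/51 120/169 -320/8619 -20/51 8 3 N
final 8 2 E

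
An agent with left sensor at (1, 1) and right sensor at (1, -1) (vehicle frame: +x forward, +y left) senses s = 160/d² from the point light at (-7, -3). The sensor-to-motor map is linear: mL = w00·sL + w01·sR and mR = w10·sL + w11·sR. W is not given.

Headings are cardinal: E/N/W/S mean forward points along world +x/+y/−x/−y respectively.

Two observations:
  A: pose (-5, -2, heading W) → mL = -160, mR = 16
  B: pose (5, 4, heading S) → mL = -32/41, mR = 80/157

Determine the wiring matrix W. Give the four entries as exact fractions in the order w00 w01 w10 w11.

obs A: pose=(-5,-2,W) → sL=160, sR=32, mL=-160, mR=16
obs B: pose=(5,4,S) → sL=32/41, sR=160/157, mL=-32/41, mR=80/157
sensor matrix S = [[160, 32], [32/41, 160/157]]; det S = 888832/6437
solve [mL_A; mL_B] = S·[w00; w01] and [mR_A; mR_B] = S·[w10; w11]:
  w00 = -1, w01 = 0, w10 = 0, w11 = 1/2

-1 0 0 1/2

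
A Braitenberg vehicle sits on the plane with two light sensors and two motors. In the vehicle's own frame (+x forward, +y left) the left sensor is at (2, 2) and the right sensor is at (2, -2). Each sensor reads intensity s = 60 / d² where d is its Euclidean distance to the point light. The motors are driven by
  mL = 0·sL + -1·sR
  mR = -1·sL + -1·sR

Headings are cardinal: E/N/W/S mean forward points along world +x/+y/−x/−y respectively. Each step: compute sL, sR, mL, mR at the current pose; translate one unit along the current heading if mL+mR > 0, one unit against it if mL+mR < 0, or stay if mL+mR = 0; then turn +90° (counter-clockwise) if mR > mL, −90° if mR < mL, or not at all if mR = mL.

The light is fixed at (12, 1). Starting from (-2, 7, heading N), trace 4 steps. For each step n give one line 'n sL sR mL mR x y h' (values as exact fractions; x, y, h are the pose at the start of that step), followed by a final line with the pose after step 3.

n=0: pose=(-2,7,N); sL=3/16, sR=15/52; mL=-15/52, mR=-99/208; mL+mR=-159/208 → advance -1; mR−mL=-3/16 → turn -1·90°
n=1: pose=(-2,6,E); sL=60/193, sR=20/51; mL=-20/51, mR=-6920/9843; mL+mR=-10780/9843 → advance -1; mR−mL=-60/193 → turn -1·90°
n=2: pose=(-3,6,S); sL=30/89, sR=30/149; mL=-30/149, mR=-7140/13261; mL+mR=-9810/13261 → advance -1; mR−mL=-30/89 → turn -1·90°
n=3: pose=(-3,7,W); sL=12/61, sR=60/353; mL=-60/353, mR=-7896/21533; mL+mR=-11556/21533 → advance -1; mR−mL=-12/61 → turn -1·90°

0 3/16 15/52 -15/52 -99/208 -2 7 N
1 60/193 20/51 -20/51 -6920/9843 -2 6 E
2 30/89 30/149 -30/149 -7140/13261 -3 6 S
3 12/61 60/353 -60/353 -7896/21533 -3 7 W
final -2 7 N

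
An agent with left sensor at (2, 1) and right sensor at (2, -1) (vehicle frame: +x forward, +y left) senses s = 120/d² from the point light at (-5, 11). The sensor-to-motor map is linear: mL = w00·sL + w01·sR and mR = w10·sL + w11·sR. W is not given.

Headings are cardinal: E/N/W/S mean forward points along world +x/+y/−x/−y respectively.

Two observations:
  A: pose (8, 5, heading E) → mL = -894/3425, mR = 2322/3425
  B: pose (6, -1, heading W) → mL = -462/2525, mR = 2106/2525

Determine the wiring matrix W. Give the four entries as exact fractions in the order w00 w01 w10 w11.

-1 1/2 1/2 1

obs A: pose=(8,5,E) → sL=12/25, sR=60/137, mL=-894/3425, mR=2322/3425
obs B: pose=(6,-1,W) → sL=12/25, sR=60/101, mL=-462/2525, mR=2106/2525
sensor matrix S = [[12/25, 60/137], [12/25, 60/101]]; det S = 5184/69185
solve [mL_A; mL_B] = S·[w00; w01] and [mR_A; mR_B] = S·[w10; w11]:
  w00 = -1, w01 = 1/2, w10 = 1/2, w11 = 1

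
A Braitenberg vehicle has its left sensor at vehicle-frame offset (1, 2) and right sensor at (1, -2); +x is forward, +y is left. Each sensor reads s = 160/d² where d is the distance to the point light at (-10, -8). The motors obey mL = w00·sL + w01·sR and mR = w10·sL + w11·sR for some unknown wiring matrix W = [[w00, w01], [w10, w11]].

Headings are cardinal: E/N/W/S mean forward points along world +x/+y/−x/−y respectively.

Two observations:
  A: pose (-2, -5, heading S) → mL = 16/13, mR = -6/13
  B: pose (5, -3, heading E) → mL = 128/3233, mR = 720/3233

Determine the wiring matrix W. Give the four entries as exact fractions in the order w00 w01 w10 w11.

obs A: pose=(-2,-5,S) → sL=20/13, sR=4, mL=16/13, mR=-6/13
obs B: pose=(5,-3,E) → sL=32/61, sR=32/53, mL=128/3233, mR=720/3233
sensor matrix S = [[20/13, 4], [32/61, 32/53]]; det S = -49152/42029
solve [mL_A; mL_B] = S·[w00; w01] and [mR_A; mR_B] = S·[w10; w11]:
  w00 = -1/2, w01 = 1/2, w10 = 1, w11 = -1/2

-1/2 1/2 1 -1/2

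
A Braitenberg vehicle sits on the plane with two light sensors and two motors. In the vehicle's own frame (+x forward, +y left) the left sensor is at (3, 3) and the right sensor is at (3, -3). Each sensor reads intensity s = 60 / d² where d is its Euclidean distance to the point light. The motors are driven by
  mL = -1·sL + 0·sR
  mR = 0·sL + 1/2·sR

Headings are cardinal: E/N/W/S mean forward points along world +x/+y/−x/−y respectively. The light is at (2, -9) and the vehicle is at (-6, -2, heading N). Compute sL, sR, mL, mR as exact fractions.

left sensor world pos  = (-9, 1); dL² = 221
right sensor world pos = (-3, 1); dR² = 125
sL = 60/221 = 60/221
sR = 60/125 = 12/25
mL = -1·sL + 0·sR = -60/221
mR = 0·sL + 1/2·sR = 6/25

60/221 12/25 -60/221 6/25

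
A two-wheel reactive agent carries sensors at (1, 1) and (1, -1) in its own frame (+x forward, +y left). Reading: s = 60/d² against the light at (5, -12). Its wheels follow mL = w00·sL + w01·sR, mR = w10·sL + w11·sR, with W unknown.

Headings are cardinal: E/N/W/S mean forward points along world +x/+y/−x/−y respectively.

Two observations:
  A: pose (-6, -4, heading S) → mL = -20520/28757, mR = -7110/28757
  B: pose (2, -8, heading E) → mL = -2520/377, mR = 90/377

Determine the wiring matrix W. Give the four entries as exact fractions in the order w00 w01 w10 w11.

-1 -1 -1 1/2

obs A: pose=(-6,-4,S) → sL=60/149, sR=60/193, mL=-20520/28757, mR=-7110/28757
obs B: pose=(2,-8,E) → sL=60/29, sR=60/13, mL=-2520/377, mR=90/377
sensor matrix S = [[60/149, 60/193], [60/29, 60/13]]; det S = 13176000/10841389
solve [mL_A; mL_B] = S·[w00; w01] and [mR_A; mR_B] = S·[w10; w11]:
  w00 = -1, w01 = -1, w10 = -1, w11 = 1/2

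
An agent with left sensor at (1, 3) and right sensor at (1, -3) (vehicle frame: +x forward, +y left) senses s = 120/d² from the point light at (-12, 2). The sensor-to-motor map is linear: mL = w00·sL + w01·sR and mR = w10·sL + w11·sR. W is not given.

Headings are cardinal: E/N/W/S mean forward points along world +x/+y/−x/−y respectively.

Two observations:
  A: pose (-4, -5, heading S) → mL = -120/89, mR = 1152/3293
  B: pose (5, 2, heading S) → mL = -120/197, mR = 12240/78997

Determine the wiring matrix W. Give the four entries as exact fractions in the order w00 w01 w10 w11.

0 -1 -1/2 1/2

obs A: pose=(-4,-5,S) → sL=24/37, sR=120/89, mL=-120/89, mR=1152/3293
obs B: pose=(5,2,S) → sL=120/401, sR=120/197, mL=-120/197, mR=12240/78997
sensor matrix S = [[24/37, 120/89], [120/401, 120/197]]; det S = -2177280/260137121
solve [mL_A; mL_B] = S·[w00; w01] and [mR_A; mR_B] = S·[w10; w11]:
  w00 = 0, w01 = -1, w10 = -1/2, w11 = 1/2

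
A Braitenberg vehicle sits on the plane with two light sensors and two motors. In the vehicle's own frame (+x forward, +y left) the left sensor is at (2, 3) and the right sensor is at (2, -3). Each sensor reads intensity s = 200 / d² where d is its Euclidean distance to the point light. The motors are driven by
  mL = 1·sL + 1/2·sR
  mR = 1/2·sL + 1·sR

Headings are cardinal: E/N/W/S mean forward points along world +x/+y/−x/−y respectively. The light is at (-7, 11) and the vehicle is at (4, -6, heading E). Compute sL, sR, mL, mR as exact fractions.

40/73 200/569 30060/41537 25980/41537

left sensor world pos  = (6, -3); dL² = 365
right sensor world pos = (6, -9); dR² = 569
sL = 200/365 = 40/73
sR = 200/569 = 200/569
mL = 1·sL + 1/2·sR = 30060/41537
mR = 1/2·sL + 1·sR = 25980/41537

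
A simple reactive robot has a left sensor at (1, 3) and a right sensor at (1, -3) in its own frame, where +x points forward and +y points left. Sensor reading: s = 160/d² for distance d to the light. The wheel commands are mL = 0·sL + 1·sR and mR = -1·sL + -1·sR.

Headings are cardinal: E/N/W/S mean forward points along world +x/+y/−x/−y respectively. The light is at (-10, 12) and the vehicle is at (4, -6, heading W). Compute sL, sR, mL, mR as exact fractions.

16/61 80/197 80/197 -8032/12017

left sensor world pos  = (3, -9); dL² = 610
right sensor world pos = (3, -3); dR² = 394
sL = 160/610 = 16/61
sR = 160/394 = 80/197
mL = 0·sL + 1·sR = 80/197
mR = -1·sL + -1·sR = -8032/12017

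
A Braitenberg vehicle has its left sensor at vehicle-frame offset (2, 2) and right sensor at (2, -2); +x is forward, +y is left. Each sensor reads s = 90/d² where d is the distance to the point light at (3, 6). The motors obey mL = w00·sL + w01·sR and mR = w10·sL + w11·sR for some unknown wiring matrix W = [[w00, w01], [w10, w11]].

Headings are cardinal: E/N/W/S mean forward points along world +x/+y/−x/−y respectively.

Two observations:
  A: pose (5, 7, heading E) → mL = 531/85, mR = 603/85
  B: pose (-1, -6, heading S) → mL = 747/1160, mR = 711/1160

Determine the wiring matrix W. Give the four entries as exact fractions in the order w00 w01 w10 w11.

1 1/2 1/2 1

obs A: pose=(5,7,E) → sL=18/5, sR=90/17, mL=531/85, mR=603/85
obs B: pose=(-1,-6,S) → sL=9/20, sR=45/116, mL=747/1160, mR=711/1160
sensor matrix S = [[18/5, 90/17], [9/20, 45/116]]; det S = -486/493
solve [mL_A; mL_B] = S·[w00; w01] and [mR_A; mR_B] = S·[w10; w11]:
  w00 = 1, w01 = 1/2, w10 = 1/2, w11 = 1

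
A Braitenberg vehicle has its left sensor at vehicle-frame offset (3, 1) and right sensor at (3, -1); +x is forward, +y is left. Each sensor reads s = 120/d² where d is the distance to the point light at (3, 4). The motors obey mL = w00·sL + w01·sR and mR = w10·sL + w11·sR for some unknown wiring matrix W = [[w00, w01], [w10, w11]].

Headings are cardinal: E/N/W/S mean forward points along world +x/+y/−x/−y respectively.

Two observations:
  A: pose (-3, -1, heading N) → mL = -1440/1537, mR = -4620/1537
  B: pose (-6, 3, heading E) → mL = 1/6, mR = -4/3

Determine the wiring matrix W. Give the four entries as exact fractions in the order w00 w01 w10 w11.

1/2 -1/2 1/2 -1

obs A: pose=(-3,-1,N) → sL=120/53, sR=120/29, mL=-1440/1537, mR=-4620/1537
obs B: pose=(-6,3,E) → sL=10/3, sR=3, mL=1/6, mR=-4/3
sensor matrix S = [[120/53, 120/29], [10/3, 3]]; det S = -10760/1537
solve [mL_A; mL_B] = S·[w00; w01] and [mR_A; mR_B] = S·[w10; w11]:
  w00 = 1/2, w01 = -1/2, w10 = 1/2, w11 = -1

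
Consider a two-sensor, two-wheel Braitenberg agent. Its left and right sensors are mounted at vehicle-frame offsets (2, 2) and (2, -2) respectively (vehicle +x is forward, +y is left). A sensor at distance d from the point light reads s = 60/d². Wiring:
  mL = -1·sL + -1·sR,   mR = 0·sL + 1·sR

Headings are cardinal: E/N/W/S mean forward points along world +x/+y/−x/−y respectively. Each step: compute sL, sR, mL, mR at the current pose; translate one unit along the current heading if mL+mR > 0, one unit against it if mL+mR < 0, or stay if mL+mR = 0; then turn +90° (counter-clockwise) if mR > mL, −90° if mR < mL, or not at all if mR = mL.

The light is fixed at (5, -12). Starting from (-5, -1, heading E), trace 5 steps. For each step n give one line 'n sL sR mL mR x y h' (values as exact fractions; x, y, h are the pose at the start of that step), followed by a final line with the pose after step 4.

n=0: pose=(-5,-1,E); sL=60/233, sR=12/29; mL=-4536/6757, mR=12/29; mL+mR=-60/233 → advance -1; mR−mL=7332/6757 → turn +1·90°
n=1: pose=(-6,-1,N); sL=30/169, sR=6/25; mL=-1764/4225, mR=6/25; mL+mR=-30/169 → advance -1; mR−mL=2778/4225 → turn +1·90°
n=2: pose=(-6,-2,W); sL=60/233, sR=60/313; mL=-32760/72929, mR=60/313; mL+mR=-60/233 → advance -1; mR−mL=46740/72929 → turn +1·90°
n=3: pose=(-5,-2,S); sL=15/32, sR=15/52; mL=-315/416, mR=15/52; mL+mR=-15/32 → advance -1; mR−mL=435/416 → turn +1·90°
n=4: pose=(-5,-1,E); sL=60/233, sR=12/29; mL=-4536/6757, mR=12/29; mL+mR=-60/233 → advance -1; mR−mL=7332/6757 → turn +1·90°

0 60/233 12/29 -4536/6757 12/29 -5 -1 E
1 30/169 6/25 -1764/4225 6/25 -6 -1 N
2 60/233 60/313 -32760/72929 60/313 -6 -2 W
3 15/32 15/52 -315/416 15/52 -5 -2 S
4 60/233 12/29 -4536/6757 12/29 -5 -1 E
final -6 -1 N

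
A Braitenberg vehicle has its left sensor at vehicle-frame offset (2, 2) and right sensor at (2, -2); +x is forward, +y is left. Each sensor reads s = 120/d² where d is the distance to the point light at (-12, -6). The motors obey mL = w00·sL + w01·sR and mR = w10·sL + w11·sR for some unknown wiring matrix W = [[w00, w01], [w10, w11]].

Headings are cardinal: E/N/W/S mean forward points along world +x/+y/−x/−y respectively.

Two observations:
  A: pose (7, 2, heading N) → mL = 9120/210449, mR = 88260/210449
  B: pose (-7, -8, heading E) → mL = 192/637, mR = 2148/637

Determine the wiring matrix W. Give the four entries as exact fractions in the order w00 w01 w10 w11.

obs A: pose=(7,2,N) → sL=120/389, sR=120/541, mL=9120/210449, mR=88260/210449
obs B: pose=(-7,-8,E) → sL=120/49, sR=24/13, mL=192/637, mR=2148/637
sensor matrix S = [[120/389, 120/541], [120/49, 24/13]]; det S = 3525120/134056013
solve [mL_A; mL_B] = S·[w00; w01] and [mR_A; mR_B] = S·[w10; w11]:
  w00 = 1/2, w01 = -1/2, w10 = 1, w11 = 1/2

1/2 -1/2 1 1/2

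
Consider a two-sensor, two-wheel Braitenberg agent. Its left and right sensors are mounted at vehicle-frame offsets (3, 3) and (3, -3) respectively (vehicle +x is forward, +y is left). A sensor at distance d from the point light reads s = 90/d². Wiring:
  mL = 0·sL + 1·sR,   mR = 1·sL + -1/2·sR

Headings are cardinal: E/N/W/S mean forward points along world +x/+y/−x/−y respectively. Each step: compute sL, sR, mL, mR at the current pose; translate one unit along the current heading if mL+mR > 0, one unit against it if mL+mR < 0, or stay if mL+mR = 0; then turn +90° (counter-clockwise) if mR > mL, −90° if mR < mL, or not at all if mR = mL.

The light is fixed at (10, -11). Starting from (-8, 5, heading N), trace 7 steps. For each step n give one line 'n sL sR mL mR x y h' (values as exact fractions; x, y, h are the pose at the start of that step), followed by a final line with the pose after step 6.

n=0: pose=(-8,5,N); sL=45/401, sR=45/293; mL=45/293, mR=8325/234986; mL+mR=44415/234986 → advance +1; mR−mL=-27765/234986 → turn -1·90°
n=1: pose=(-8,6,E); sL=18/125, sR=90/421; mL=90/421, mR=1953/52625; mL+mR=13203/52625 → advance +1; mR−mL=-9297/52625 → turn -1·90°
n=2: pose=(-7,6,S); sL=45/196, sR=45/298; mL=45/298, mR=1125/7301; mL+mR=4455/14602 → advance +1; mR−mL=45/14602 → turn +1·90°
n=3: pose=(-7,5,E); sL=90/557, sR=18/73; mL=18/73, mR=1557/40661; mL+mR=11583/40661 → advance +1; mR−mL=-8469/40661 → turn -1·90°
n=4: pose=(-6,5,S); sL=45/169, sR=9/53; mL=9/53, mR=3249/17914; mL+mR=6291/17914 → advance +1; mR−mL=207/17914 → turn +1·90°
n=5: pose=(-6,4,E); sL=90/493, sR=90/313; mL=90/313, mR=5985/154309; mL+mR=50355/154309 → advance +1; mR−mL=-38385/154309 → turn -1·90°
n=6: pose=(-5,4,S); sL=5/16, sR=5/26; mL=5/26, mR=45/208; mL+mR=85/208 → advance +1; mR−mL=5/208 → turn +1·90°

0 45/401 45/293 45/293 8325/234986 -8 5 N
1 18/125 90/421 90/421 1953/52625 -8 6 E
2 45/196 45/298 45/298 1125/7301 -7 6 S
3 90/557 18/73 18/73 1557/40661 -7 5 E
4 45/169 9/53 9/53 3249/17914 -6 5 S
5 90/493 90/313 90/313 5985/154309 -6 4 E
6 5/16 5/26 5/26 45/208 -5 4 S
final -5 3 E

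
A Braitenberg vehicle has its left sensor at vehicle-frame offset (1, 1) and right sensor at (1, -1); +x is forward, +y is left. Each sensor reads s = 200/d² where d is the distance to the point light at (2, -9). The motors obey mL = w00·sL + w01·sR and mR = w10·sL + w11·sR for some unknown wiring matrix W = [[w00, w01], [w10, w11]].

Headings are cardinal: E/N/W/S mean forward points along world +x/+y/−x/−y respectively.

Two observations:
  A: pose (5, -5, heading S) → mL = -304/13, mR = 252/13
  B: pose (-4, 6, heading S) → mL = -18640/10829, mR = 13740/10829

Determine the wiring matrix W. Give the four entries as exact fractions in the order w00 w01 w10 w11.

obs A: pose=(5,-5,S) → sL=8, sR=200/13, mL=-304/13, mR=252/13
obs B: pose=(-4,6,S) → sL=200/221, sR=40/49, mL=-18640/10829, mR=13740/10829
sensor matrix S = [[8, 200/13], [200/221, 40/49]]; det S = -1040640/140777
solve [mL_A; mL_B] = S·[w00; w01] and [mR_A; mR_B] = S·[w10; w11]:
  w00 = -1, w01 = -1, w10 = 1/2, w11 = 1

-1 -1 1/2 1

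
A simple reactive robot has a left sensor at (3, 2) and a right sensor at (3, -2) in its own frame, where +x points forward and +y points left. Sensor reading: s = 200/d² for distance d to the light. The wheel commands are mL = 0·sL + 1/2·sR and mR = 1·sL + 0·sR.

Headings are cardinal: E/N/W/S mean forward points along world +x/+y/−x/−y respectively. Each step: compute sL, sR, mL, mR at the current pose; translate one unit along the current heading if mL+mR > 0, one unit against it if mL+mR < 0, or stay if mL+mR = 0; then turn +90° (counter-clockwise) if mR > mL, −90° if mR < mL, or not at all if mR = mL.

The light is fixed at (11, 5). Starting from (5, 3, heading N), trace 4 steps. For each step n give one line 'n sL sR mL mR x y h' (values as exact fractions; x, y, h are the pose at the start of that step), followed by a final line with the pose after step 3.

n=0: pose=(5,3,N); sL=40/13, sR=200/17; mL=100/17, mR=40/13; mL+mR=1980/221 → advance +1; mR−mL=-620/221 → turn -1·90°
n=1: pose=(5,4,E); sL=20, sR=100/9; mL=50/9, mR=20; mL+mR=230/9 → advance +1; mR−mL=130/9 → turn +1·90°
n=2: pose=(6,4,N); sL=200/53, sR=200/13; mL=100/13, mR=200/53; mL+mR=7900/689 → advance +1; mR−mL=-2700/689 → turn -1·90°
n=3: pose=(6,5,E); sL=25, sR=25; mL=25/2, mR=25; mL+mR=75/2 → advance +1; mR−mL=25/2 → turn +1·90°

0 40/13 200/17 100/17 40/13 5 3 N
1 20 100/9 50/9 20 5 4 E
2 200/53 200/13 100/13 200/53 6 4 N
3 25 25 25/2 25 6 5 E
final 7 5 N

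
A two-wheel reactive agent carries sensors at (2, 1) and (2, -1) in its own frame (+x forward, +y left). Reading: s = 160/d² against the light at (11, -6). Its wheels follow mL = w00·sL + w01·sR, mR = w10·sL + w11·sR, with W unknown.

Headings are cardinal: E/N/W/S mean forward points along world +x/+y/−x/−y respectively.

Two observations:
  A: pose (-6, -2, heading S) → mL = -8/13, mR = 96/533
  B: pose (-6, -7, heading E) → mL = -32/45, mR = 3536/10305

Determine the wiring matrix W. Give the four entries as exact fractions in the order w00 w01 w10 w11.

-1 0 -1/2 1

obs A: pose=(-6,-2,S) → sL=8/13, sR=20/41, mL=-8/13, mR=96/533
obs B: pose=(-6,-7,E) → sL=32/45, sR=160/229, mL=-32/45, mR=3536/10305
sensor matrix S = [[8/13, 20/41], [32/45, 160/229]]; det S = 91264/1098513
solve [mL_A; mL_B] = S·[w00; w01] and [mR_A; mR_B] = S·[w10; w11]:
  w00 = -1, w01 = 0, w10 = -1/2, w11 = 1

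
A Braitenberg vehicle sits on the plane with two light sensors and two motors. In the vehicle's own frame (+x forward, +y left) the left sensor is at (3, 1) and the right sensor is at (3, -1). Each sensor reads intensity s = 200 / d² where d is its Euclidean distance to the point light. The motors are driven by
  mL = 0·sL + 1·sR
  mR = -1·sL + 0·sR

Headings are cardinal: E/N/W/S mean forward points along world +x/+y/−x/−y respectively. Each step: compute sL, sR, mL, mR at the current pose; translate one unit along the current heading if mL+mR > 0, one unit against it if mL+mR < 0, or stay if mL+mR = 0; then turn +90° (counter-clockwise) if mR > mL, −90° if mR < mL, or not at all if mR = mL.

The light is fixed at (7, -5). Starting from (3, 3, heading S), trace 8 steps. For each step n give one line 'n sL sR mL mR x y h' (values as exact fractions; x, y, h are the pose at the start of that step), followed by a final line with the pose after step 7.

n=0: pose=(3,3,S); sL=100/17, sR=4; mL=4, mR=-100/17; mL+mR=-32/17 → advance -1; mR−mL=-168/17 → turn -1·90°
n=1: pose=(3,4,W); sL=200/113, sR=200/149; mL=200/149, mR=-200/113; mL+mR=-7200/16837 → advance -1; mR−mL=-52400/16837 → turn -1·90°
n=2: pose=(4,4,N); sL=5/4, sR=50/37; mL=50/37, mR=-5/4; mL+mR=15/148 → advance +1; mR−mL=-385/148 → turn -1·90°
n=3: pose=(4,5,E); sL=200/121, sR=200/81; mL=200/81, mR=-200/121; mL+mR=8000/9801 → advance +1; mR−mL=-40400/9801 → turn -1·90°
n=4: pose=(5,5,S); sL=4, sR=100/29; mL=100/29, mR=-4; mL+mR=-16/29 → advance -1; mR−mL=-216/29 → turn -1·90°
n=5: pose=(5,6,W); sL=8/5, sR=200/169; mL=200/169, mR=-8/5; mL+mR=-352/845 → advance -1; mR−mL=-2352/845 → turn -1·90°
n=6: pose=(6,6,N); sL=1, sR=50/49; mL=50/49, mR=-1; mL+mR=1/49 → advance +1; mR−mL=-99/49 → turn -1·90°
n=7: pose=(6,7,E); sL=200/173, sR=8/5; mL=8/5, mR=-200/173; mL+mR=384/865 → advance +1; mR−mL=-2384/865 → turn -1·90°

0 100/17 4 4 -100/17 3 3 S
1 200/113 200/149 200/149 -200/113 3 4 W
2 5/4 50/37 50/37 -5/4 4 4 N
3 200/121 200/81 200/81 -200/121 4 5 E
4 4 100/29 100/29 -4 5 5 S
5 8/5 200/169 200/169 -8/5 5 6 W
6 1 50/49 50/49 -1 6 6 N
7 200/173 8/5 8/5 -200/173 6 7 E
final 7 7 S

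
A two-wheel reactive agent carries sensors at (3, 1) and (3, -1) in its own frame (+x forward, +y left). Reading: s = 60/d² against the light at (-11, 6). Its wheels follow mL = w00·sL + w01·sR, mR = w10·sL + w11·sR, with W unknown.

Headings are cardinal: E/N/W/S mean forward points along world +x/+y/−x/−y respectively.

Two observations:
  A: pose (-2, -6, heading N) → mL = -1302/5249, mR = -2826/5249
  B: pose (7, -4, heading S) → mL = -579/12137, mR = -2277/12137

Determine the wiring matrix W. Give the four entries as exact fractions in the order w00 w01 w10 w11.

-1 1/2 -1/2 -1

obs A: pose=(-2,-6,N) → sL=12/29, sR=60/181, mL=-1302/5249, mR=-2826/5249
obs B: pose=(7,-4,S) → sL=6/53, sR=30/229, mL=-579/12137, mR=-2277/12137
sensor matrix S = [[12/29, 60/181], [6/53, 30/229]]; det S = 1062720/63707113
solve [mL_A; mL_B] = S·[w00; w01] and [mR_A; mR_B] = S·[w10; w11]:
  w00 = -1, w01 = 1/2, w10 = -1/2, w11 = -1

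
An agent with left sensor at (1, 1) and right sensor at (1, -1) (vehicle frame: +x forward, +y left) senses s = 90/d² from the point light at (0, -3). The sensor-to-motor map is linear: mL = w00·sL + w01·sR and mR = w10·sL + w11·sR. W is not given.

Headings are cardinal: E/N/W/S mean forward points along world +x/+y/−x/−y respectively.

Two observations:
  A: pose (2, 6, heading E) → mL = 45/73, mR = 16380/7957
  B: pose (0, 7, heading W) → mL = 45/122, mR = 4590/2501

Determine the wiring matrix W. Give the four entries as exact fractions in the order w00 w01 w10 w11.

obs A: pose=(2,6,E) → sL=90/109, sR=90/73, mL=45/73, mR=16380/7957
obs B: pose=(0,7,W) → sL=45/41, sR=45/61, mL=45/122, mR=4590/2501
sensor matrix S = [[90/109, 90/73], [45/41, 45/61]]; det S = -14806800/19900457
solve [mL_A; mL_B] = S·[w00; w01] and [mR_A; mR_B] = S·[w10; w11]:
  w00 = 0, w01 = 1/2, w10 = 1, w11 = 1

0 1/2 1 1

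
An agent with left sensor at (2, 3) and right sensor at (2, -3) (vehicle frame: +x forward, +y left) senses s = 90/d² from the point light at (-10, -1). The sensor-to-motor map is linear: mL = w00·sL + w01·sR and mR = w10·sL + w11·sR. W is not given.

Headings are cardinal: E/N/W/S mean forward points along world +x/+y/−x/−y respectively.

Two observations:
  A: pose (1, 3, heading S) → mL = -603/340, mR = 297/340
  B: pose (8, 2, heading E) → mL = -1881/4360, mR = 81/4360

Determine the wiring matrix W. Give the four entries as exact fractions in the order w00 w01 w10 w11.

obs A: pose=(1,3,S) → sL=9/20, sR=45/34, mL=-603/340, mR=297/340
obs B: pose=(8,2,E) → sL=45/218, sR=9/40, mL=-1881/4360, mR=81/4360
sensor matrix S = [[9/20, 45/34], [45/218, 9/40]]; det S = -254907/1482400
solve [mL_A; mL_B] = S·[w00; w01] and [mR_A; mR_B] = S·[w10; w11]:
  w00 = -1, w01 = -1, w10 = -1, w11 = 1

-1 -1 -1 1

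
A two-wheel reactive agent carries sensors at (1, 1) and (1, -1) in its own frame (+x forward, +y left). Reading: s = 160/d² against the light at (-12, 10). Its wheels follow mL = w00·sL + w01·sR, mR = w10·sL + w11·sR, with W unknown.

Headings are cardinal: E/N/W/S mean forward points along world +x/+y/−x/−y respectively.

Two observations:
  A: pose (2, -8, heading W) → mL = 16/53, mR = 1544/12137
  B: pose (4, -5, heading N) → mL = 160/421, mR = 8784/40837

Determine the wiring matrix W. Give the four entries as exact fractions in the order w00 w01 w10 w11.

1 0 1 -1/2

obs A: pose=(2,-8,W) → sL=16/53, sR=80/229, mL=16/53, mR=1544/12137
obs B: pose=(4,-5,N) → sL=160/421, sR=32/97, mL=160/421, mR=8784/40837
sensor matrix S = [[16/53, 80/229], [160/421, 32/97]]; det S = -16443392/495638669
solve [mL_A; mL_B] = S·[w00; w01] and [mR_A; mR_B] = S·[w10; w11]:
  w00 = 1, w01 = 0, w10 = 1, w11 = -1/2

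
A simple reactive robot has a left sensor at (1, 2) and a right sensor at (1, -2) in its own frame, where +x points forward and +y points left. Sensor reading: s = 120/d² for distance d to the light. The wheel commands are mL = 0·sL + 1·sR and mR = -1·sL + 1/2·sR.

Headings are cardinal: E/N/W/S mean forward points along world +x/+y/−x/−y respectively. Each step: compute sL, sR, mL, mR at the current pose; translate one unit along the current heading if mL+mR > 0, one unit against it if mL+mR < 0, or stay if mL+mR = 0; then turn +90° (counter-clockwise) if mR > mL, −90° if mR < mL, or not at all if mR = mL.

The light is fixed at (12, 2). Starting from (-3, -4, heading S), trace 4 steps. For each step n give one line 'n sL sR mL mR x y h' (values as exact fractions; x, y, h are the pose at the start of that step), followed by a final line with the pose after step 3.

0 60/109 60/169 60/169 -6870/18421 -3 -4 S
1 24/61 24/53 24/53 -540/3233 -3 -3 W
2 6/17 30/53 30/53 -63/901 -4 -3 N
3 120/229 40/87 40/87 -5860/19923 -4 -2 E
final -3 -2 S

n=0: pose=(-3,-4,S); sL=60/109, sR=60/169; mL=60/169, mR=-6870/18421; mL+mR=-330/18421 → advance -1; mR−mL=-13410/18421 → turn -1·90°
n=1: pose=(-3,-3,W); sL=24/61, sR=24/53; mL=24/53, mR=-540/3233; mL+mR=924/3233 → advance +1; mR−mL=-2004/3233 → turn -1·90°
n=2: pose=(-4,-3,N); sL=6/17, sR=30/53; mL=30/53, mR=-63/901; mL+mR=447/901 → advance +1; mR−mL=-573/901 → turn -1·90°
n=3: pose=(-4,-2,E); sL=120/229, sR=40/87; mL=40/87, mR=-5860/19923; mL+mR=1100/6641 → advance +1; mR−mL=-15020/19923 → turn -1·90°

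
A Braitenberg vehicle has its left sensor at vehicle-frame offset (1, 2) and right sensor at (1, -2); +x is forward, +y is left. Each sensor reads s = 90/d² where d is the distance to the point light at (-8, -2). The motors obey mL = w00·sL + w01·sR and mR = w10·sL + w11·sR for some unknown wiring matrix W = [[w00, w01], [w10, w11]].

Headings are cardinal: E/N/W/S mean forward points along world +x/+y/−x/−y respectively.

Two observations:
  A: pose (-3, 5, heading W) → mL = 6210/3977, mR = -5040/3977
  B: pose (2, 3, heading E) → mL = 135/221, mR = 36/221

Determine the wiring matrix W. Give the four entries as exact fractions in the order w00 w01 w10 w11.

obs A: pose=(-3,5,W) → sL=90/41, sR=90/97, mL=6210/3977, mR=-5040/3977
obs B: pose=(2,3,E) → sL=9/17, sR=9/13, mL=135/221, mR=36/221
sensor matrix S = [[90/41, 90/97], [9/17, 9/13]]; det S = 903960/878917
solve [mL_A; mL_B] = S·[w00; w01] and [mR_A; mR_B] = S·[w10; w11]:
  w00 = 1/2, w01 = 1/2, w10 = -1, w11 = 1

1/2 1/2 -1 1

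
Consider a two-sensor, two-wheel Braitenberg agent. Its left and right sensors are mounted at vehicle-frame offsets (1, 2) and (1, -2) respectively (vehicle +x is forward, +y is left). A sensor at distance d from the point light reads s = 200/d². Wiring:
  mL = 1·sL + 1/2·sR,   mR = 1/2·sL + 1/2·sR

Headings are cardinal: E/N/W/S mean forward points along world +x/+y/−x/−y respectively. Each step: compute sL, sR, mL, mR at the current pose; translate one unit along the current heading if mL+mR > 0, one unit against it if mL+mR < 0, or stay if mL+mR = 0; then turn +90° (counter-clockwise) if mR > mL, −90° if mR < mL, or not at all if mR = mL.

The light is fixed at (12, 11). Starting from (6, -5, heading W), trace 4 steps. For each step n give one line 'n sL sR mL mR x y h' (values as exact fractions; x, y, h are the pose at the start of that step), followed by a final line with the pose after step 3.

n=0: pose=(6,-5,W); sL=200/373, sR=40/49; mL=17260/18277, mR=12360/18277; mL+mR=29620/18277 → advance +1; mR−mL=-100/373 → turn -1·90°
n=1: pose=(5,-5,N); sL=100/153, sR=4/5; mL=806/765, mR=556/765; mL+mR=454/255 → advance +1; mR−mL=-50/153 → turn -1·90°
n=2: pose=(5,-4,E); sL=40/41, sR=8/13; mL=684/533, mR=424/533; mL+mR=1108/533 → advance +1; mR−mL=-20/41 → turn -1·90°
n=3: pose=(6,-4,S); sL=25/34, sR=5/8; mL=285/272, mR=185/272; mL+mR=235/136 → advance +1; mR−mL=-25/68 → turn -1·90°

0 200/373 40/49 17260/18277 12360/18277 6 -5 W
1 100/153 4/5 806/765 556/765 5 -5 N
2 40/41 8/13 684/533 424/533 5 -4 E
3 25/34 5/8 285/272 185/272 6 -4 S
final 6 -5 W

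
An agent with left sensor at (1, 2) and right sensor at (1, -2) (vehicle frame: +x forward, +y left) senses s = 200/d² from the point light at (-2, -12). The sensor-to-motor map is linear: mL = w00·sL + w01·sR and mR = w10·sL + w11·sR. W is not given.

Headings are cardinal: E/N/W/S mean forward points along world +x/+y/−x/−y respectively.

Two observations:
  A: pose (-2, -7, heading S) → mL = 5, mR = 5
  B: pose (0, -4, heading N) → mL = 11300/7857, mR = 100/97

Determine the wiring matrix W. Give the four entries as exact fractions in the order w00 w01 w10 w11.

obs A: pose=(-2,-7,S) → sL=10, sR=10, mL=5, mR=5
obs B: pose=(0,-4,N) → sL=200/81, sR=200/97, mL=11300/7857, mR=100/97
sensor matrix S = [[10, 10], [200/81, 200/97]]; det S = -32000/7857
solve [mL_A; mL_B] = S·[w00; w01] and [mR_A; mR_B] = S·[w10; w11]:
  w00 = 1, w01 = -1/2, w10 = 0, w11 = 1/2

1 -1/2 0 1/2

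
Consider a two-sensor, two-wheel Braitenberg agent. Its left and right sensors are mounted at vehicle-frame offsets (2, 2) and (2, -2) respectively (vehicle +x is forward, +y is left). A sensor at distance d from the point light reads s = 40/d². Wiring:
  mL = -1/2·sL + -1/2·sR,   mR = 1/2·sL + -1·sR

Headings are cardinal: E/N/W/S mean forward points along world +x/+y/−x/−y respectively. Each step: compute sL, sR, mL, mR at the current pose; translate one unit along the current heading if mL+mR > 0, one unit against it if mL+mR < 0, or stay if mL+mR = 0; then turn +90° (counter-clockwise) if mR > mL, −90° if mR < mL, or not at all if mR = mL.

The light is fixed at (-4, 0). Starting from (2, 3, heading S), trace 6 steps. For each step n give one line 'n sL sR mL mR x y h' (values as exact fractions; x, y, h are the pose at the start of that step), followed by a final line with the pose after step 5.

n=0: pose=(2,3,S); sL=8/13, sR=40/17; mL=-328/221, mR=-452/221; mL+mR=-60/17 → advance -1; mR−mL=-124/221 → turn -1·90°
n=1: pose=(2,4,W); sL=2, sR=10/13; mL=-18/13, mR=3/13; mL+mR=-15/13 → advance -1; mR−mL=21/13 → turn +1·90°
n=2: pose=(3,4,S); sL=8/17, sR=40/29; mL=-456/493, mR=-564/493; mL+mR=-60/29 → advance -1; mR−mL=-108/493 → turn -1·90°
n=3: pose=(3,5,W); sL=20/17, sR=20/37; mL=-540/629, mR=30/629; mL+mR=-30/37 → advance -1; mR−mL=570/629 → turn +1·90°
n=4: pose=(4,5,S); sL=40/109, sR=8/9; mL=-616/981, mR=-692/981; mL+mR=-4/3 → advance -1; mR−mL=-76/981 → turn -1·90°
n=5: pose=(4,6,W); sL=10/13, sR=2/5; mL=-38/65, mR=-1/65; mL+mR=-3/5 → advance -1; mR−mL=37/65 → turn +1·90°

0 8/13 40/17 -328/221 -452/221 2 3 S
1 2 10/13 -18/13 3/13 2 4 W
2 8/17 40/29 -456/493 -564/493 3 4 S
3 20/17 20/37 -540/629 30/629 3 5 W
4 40/109 8/9 -616/981 -692/981 4 5 S
5 10/13 2/5 -38/65 -1/65 4 6 W
final 5 6 S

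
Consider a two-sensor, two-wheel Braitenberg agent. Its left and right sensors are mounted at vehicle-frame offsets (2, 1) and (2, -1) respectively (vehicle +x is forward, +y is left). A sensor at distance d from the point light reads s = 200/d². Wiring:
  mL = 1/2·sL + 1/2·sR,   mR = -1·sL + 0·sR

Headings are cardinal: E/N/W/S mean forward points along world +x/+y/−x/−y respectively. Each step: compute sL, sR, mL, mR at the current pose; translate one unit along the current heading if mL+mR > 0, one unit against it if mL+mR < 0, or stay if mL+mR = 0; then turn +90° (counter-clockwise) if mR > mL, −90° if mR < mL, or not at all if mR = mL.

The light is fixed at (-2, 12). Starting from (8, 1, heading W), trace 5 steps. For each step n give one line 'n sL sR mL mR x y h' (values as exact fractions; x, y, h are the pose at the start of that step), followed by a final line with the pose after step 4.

n=0: pose=(8,1,W); sL=25/26, sR=50/41; mL=2325/2132, mR=-25/26; mL+mR=275/2132 → advance +1; mR−mL=-4375/2132 → turn -1·90°
n=1: pose=(7,1,N); sL=40/29, sR=200/181; mL=6520/5249, mR=-40/29; mL+mR=-720/5249 → advance -1; mR−mL=-13760/5249 → turn -1·90°
n=2: pose=(7,0,E); sL=100/121, sR=20/29; mL=2660/3509, mR=-100/121; mL+mR=-240/3509 → advance -1; mR−mL=-5560/3509 → turn -1·90°
n=3: pose=(6,0,S); sL=200/277, sR=40/49; mL=10440/13573, mR=-200/277; mL+mR=640/13573 → advance +1; mR−mL=-20240/13573 → turn -1·90°
n=4: pose=(6,-1,W); sL=25/29, sR=10/9; mL=515/522, mR=-25/29; mL+mR=65/522 → advance +1; mR−mL=-965/522 → turn -1·90°

0 25/26 50/41 2325/2132 -25/26 8 1 W
1 40/29 200/181 6520/5249 -40/29 7 1 N
2 100/121 20/29 2660/3509 -100/121 7 0 E
3 200/277 40/49 10440/13573 -200/277 6 0 S
4 25/29 10/9 515/522 -25/29 6 -1 W
final 5 -1 N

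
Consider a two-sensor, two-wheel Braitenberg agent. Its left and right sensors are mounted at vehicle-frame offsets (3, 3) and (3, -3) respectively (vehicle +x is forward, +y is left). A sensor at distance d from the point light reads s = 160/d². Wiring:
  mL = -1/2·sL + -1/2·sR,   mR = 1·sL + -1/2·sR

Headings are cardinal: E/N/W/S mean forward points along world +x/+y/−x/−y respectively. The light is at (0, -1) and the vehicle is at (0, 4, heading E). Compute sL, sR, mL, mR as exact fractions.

left sensor world pos  = (3, 7); dL² = 73
right sensor world pos = (3, 1); dR² = 13
sL = 160/73 = 160/73
sR = 160/13 = 160/13
mL = -1/2·sL + -1/2·sR = -6880/949
mR = 1·sL + -1/2·sR = -3760/949

160/73 160/13 -6880/949 -3760/949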